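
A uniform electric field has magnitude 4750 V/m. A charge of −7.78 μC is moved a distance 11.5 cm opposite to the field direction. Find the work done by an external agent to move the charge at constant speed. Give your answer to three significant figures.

The potential change for a displacement 11.5 cm opposite to the field direction is ΔV = +Ed = 546 V.
W_ext = qΔV = -4.25×10⁻³ J.

-4.25×10⁻³ J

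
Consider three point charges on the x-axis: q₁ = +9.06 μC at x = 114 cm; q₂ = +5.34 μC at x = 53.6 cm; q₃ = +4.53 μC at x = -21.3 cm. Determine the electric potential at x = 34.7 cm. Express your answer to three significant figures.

4.29×10⁵ V

Electric potential is a scalar, so the contributions from each charge add algebraically: V = Σ kqᵢ/rᵢ.
Distances from the field point to each charge: r₁ = 0.793 m, r₂ = 0.189 m, r₃ = 0.560 m.
V = k[(9.06×10⁻⁶)/(0.793) + (5.34×10⁻⁶)/(0.189) + (4.53×10⁻⁶)/(0.560)] = 4.29×10⁵ V.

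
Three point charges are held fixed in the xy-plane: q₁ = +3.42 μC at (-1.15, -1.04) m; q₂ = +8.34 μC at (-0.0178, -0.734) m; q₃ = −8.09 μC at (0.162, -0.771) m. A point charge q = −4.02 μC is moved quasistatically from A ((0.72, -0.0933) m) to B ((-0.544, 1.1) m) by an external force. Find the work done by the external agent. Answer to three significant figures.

-0.0330 J

For quasistatic motion the external work equals the change in potential energy: W_ext = qΔV = q(V_B − V_A).
At A: distances to the source charges are 2.10 m, 0.977 m, 0.878 m; V_A = Σ kqᵢ/rᵢ = 8550 V.
At B: distances to the source charges are 2.22 m, 1.91 m, 2.00 m; V_B = Σ kqᵢ/rᵢ = 1.68×10⁴ V.
ΔV = V_B − V_A = 8200 V.
W_ext = qΔV = (-4.02×10⁻⁶ C)(8200 V) = -0.0330 J.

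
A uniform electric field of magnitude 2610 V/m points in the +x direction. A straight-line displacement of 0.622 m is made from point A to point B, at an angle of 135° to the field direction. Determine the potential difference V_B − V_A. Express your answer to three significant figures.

1150 V

Only the component of displacement along E changes the potential: ΔV = −E·d·cosθ.
ΔV = −(2610 V/m)(0.622 m)cos135° = 1150 V.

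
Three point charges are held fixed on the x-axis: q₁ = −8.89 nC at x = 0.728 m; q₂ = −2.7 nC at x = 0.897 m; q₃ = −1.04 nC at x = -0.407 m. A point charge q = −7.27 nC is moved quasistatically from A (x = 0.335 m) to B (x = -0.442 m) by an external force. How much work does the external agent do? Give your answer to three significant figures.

For quasistatic motion the external work equals the change in potential energy: W_ext = qΔV = q(V_B − V_A).
At A: distances to the source charges are 0.393 m, 0.562 m, 0.742 m; V_A = Σ kqᵢ/rᵢ = -259 V.
At B: distances to the source charges are 1.17 m, 1.34 m, 0.0350 m; V_B = Σ kqᵢ/rᵢ = -354 V.
ΔV = V_B − V_A = -94.4 V.
W_ext = qΔV = (-7.27×10⁻⁹ C)(-94.4 V) = 6.86×10⁻⁷ J.

6.86×10⁻⁷ J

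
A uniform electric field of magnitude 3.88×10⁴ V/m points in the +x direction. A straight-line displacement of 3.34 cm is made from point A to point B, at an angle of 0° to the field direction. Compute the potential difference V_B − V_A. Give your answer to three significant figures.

-1300 V

Only the component of displacement along E changes the potential: ΔV = −E·d·cosθ.
ΔV = −(3.88×10⁴ V/m)(0.0334 m)cos0° = -1300 V.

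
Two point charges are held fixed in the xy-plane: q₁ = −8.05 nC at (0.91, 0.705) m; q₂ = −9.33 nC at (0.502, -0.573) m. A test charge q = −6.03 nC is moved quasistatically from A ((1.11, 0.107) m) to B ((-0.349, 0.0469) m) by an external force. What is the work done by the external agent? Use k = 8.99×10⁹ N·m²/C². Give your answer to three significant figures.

-4.59×10⁻⁷ J

For quasistatic motion the external work equals the change in potential energy: W_ext = qΔV = q(V_B − V_A).
At A: distances to the source charges are 0.631 m, 0.912 m; V_A = Σ kqᵢ/rᵢ = -207 V.
At B: distances to the source charges are 1.42 m, 1.05 m; V_B = Σ kqᵢ/rᵢ = -131 V.
ΔV = V_B − V_A = 76.1 V.
W_ext = qΔV = (-6.03×10⁻⁹ C)(76.1 V) = -4.59×10⁻⁷ J.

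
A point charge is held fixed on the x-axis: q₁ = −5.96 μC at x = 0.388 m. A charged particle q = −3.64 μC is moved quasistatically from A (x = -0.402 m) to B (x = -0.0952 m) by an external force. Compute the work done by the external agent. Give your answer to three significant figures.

0.157 J

For quasistatic motion the external work equals the change in potential energy: W_ext = qΔV = q(V_B − V_A).
At A: distance to the source charge is 0.790 m; V_A = kq₁/r = -6.78×10⁴ V.
At B: distance to the source charge is 0.483 m; V_B = kq₁/r = -1.11×10⁵ V.
ΔV = V_B − V_A = -4.31×10⁴ V.
W_ext = qΔV = (-3.64×10⁻⁶ C)(-4.31×10⁴ V) = 0.157 J.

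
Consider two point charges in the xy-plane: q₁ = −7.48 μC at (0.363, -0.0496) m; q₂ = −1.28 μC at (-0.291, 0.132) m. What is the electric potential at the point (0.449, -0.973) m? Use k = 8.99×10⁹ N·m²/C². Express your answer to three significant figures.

Electric potential is a scalar, so the contributions from each charge add algebraically: V = Σ kqᵢ/rᵢ.
Distances from the field point to each charge: r₁ = 0.927 m, r₂ = 1.33 m.
V = k[(-7.48×10⁻⁶)/(0.927) + (-1.28×10⁻⁶)/(1.33)] = -8.12×10⁴ V.

-8.12×10⁴ V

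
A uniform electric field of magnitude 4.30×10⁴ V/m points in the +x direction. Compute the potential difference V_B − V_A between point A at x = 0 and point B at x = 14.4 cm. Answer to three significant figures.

In a uniform field, potential decreases in the direction of E: V_B − V_A = −E·Δx.
V_B − V_A = −(4.30×10⁴ V/m)(0.144 m) = -6190 V.

-6190 V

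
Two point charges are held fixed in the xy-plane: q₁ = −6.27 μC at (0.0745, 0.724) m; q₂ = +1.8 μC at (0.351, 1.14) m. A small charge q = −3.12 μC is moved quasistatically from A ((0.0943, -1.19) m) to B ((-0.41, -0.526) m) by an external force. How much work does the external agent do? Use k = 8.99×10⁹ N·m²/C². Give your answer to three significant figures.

0.0333 J

For quasistatic motion the external work equals the change in potential energy: W_ext = qΔV = q(V_B − V_A).
At A: distances to the source charges are 1.91 m, 2.34 m; V_A = Σ kqᵢ/rᵢ = -2.25×10⁴ V.
At B: distances to the source charges are 1.34 m, 1.83 m; V_B = Σ kqᵢ/rᵢ = -3.32×10⁴ V.
ΔV = V_B − V_A = -1.07×10⁴ V.
W_ext = qΔV = (-3.12×10⁻⁶ C)(-1.07×10⁴ V) = 0.0333 J.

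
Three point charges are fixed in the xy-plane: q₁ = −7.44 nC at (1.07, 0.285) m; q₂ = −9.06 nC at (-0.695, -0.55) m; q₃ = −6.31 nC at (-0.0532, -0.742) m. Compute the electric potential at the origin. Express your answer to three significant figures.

The total potential is the scalar sum of each charge's contribution, V = Σ kqᵢ/rᵢ.
Distances from the field point to each charge: r₁ = 1.11 m, r₂ = 0.886 m, r₃ = 0.744 m.
V = k[(-7.44×10⁻⁹)/(1.11) + (-9.06×10⁻⁹)/(0.886) + (-6.31×10⁻⁹)/(0.744)] = -229 V.

-229 V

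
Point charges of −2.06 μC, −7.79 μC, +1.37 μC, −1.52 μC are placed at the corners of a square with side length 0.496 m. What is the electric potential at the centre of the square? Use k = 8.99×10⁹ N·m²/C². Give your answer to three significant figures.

Electric potential is a scalar, so the contributions from each charge add algebraically: V = Σ kqᵢ/rᵢ.
The distance from each corner to the centre is a√2/2 = 0.351 m.
V = k[(-2.06×10⁻⁶)/(0.351) + (-7.79×10⁻⁶)/(0.351) + (1.37×10⁻⁶)/(0.351) + (-1.52×10⁻⁶)/(0.351)] = -2.56×10⁵ V.

-2.56×10⁵ V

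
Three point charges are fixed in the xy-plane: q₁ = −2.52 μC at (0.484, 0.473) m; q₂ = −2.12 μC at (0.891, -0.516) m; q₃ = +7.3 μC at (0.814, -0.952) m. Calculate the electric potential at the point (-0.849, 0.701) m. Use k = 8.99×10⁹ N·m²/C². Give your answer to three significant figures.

Electric potential is a scalar, so the contributions from each charge add algebraically: V = Σ kqᵢ/rᵢ.
Distances from the field point to each charge: r₁ = 1.35 m, r₂ = 2.12 m, r₃ = 2.34 m.
V = k[(-2.52×10⁻⁶)/(1.35) + (-2.12×10⁻⁶)/(2.12) + (7.30×10⁻⁶)/(2.34)] = 2260 V.

2260 V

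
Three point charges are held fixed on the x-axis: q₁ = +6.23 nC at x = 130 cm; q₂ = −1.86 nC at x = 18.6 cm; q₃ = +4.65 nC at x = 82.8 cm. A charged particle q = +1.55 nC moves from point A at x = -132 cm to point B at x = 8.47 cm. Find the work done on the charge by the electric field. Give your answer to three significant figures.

The work done by the electric force is W_field = −ΔU = −q(V_B − V_A) = q(V_A − V_B).
At A: distances to the source charges are 2.62 m, 1.51 m, 2.15 m; V_A = Σ kqᵢ/rᵢ = 29.7 V.
At B: distances to the source charges are 1.22 m, 0.101 m, 0.743 m; V_B = Σ kqᵢ/rᵢ = -62.7 V.
ΔV = V_B − V_A = -92.5 V.
W_field = −qΔV = −(1.55×10⁻⁹ C)(-92.5 V) = 1.43×10⁻⁷ J.

1.43×10⁻⁷ J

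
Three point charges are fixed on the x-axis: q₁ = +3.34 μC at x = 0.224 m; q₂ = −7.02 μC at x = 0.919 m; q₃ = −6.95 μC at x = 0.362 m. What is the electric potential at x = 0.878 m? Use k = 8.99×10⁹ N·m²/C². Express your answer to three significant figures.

Electric potential is a scalar, so the contributions from each charge add algebraically: V = Σ kqᵢ/rᵢ.
Distances from the field point to each charge: r₁ = 0.654 m, r₂ = 0.0410 m, r₃ = 0.516 m.
V = k[(3.34×10⁻⁶)/(0.654) + (-7.02×10⁻⁶)/(0.0410) + (-6.95×10⁻⁶)/(0.516)] = -1.61×10⁶ V.

-1.61×10⁶ V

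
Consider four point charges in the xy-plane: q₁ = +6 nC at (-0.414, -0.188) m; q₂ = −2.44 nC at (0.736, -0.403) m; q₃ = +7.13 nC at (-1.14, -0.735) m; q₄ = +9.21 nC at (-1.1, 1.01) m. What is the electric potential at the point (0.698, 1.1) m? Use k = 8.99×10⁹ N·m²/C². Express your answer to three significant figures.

87.8 V

The total potential is the scalar sum of each charge's contribution, V = Σ kqᵢ/rᵢ.
Distances from the field point to each charge: r₁ = 1.70 m, r₂ = 1.50 m, r₃ = 2.60 m, r₄ = 1.80 m.
V = k[(6.00×10⁻⁹)/(1.70) + (-2.44×10⁻⁹)/(1.50) + (7.13×10⁻⁹)/(2.60) + (9.21×10⁻⁹)/(1.80)] = 87.8 V.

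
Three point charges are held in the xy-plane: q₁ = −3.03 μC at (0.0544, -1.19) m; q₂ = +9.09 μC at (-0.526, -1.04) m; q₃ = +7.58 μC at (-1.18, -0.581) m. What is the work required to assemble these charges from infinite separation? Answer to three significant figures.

The assembly work is the sum of pairwise potential energies, U = Σ_{i<j} kqᵢqⱼ/rᵢⱼ.
Pair separations: r₁₂ = 0.599 m, r₁₃ = 1.38 m, r₂₃ = 0.799 m.
U = (-0.413) + (-0.150) + (0.775) = 0.212 J.

0.212 J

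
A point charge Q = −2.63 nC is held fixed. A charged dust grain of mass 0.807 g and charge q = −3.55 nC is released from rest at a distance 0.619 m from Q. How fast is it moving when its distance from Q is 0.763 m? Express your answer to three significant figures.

7.96×10⁻³ m/s

Only the electrostatic force acts, so mechanical energy is conserved: ½mv² = U₁ − U₂ = kQq(1/r₁ − 1/r₂).
U₁ − U₂ = (8.99×10⁹ N·m²/C²)(-2.63×10⁻⁹ C)(-3.55×10⁻⁹ C)(1/0.619 − 1/0.763) = 2.56×10⁻⁸ J.
v = √(2·2.56×10⁻⁸/8.07×10⁻⁴) = 7.96×10⁻³ m/s.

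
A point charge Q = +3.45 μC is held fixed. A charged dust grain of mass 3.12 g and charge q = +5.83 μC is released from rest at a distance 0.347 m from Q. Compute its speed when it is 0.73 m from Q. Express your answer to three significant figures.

13.2 m/s

Only the electrostatic force acts, so mechanical energy is conserved: ½mv² = U₁ − U₂ = kQq(1/r₁ − 1/r₂).
U₁ − U₂ = (8.99×10⁹ N·m²/C²)(3.45×10⁻⁶ C)(5.83×10⁻⁶ C)(1/0.347 − 1/0.730) = 0.273 J.
v = √(2·0.273/3.12×10⁻³) = 13.2 m/s.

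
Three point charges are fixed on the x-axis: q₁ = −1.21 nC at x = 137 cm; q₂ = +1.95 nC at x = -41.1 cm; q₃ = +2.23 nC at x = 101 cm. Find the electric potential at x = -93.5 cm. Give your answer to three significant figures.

Electric potential is a scalar, so the contributions from each charge add algebraically: V = Σ kqᵢ/rᵢ.
Distances from the field point to each charge: r₁ = 2.31 m, r₂ = 0.524 m, r₃ = 1.95 m.
V = k[(-1.21×10⁻⁹)/(2.31) + (1.95×10⁻⁹)/(0.524) + (2.23×10⁻⁹)/(1.95)] = 39.0 V.

39.0 V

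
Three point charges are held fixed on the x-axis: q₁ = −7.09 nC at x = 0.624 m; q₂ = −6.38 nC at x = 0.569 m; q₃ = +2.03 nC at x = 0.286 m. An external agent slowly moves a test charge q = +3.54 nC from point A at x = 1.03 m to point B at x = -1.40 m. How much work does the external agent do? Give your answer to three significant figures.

For quasistatic motion the external work equals the change in potential energy: W_ext = qΔV = q(V_B − V_A).
At A: distances to the source charges are 0.406 m, 0.461 m, 0.744 m; V_A = Σ kqᵢ/rᵢ = -257 V.
At B: distances to the source charges are 2.02 m, 1.97 m, 1.69 m; V_B = Σ kqᵢ/rᵢ = -49.8 V.
ΔV = V_B − V_A = 207 V.
W_ext = qΔV = (3.54×10⁻⁹ C)(207 V) = 7.33×10⁻⁷ J.

7.33×10⁻⁷ J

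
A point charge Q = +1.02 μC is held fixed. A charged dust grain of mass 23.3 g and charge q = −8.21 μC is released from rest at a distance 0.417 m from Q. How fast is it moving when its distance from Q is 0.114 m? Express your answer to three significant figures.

Only the electrostatic force acts, so mechanical energy is conserved: ½mv² = U₁ − U₂ = kQq(1/r₁ − 1/r₂).
U₁ − U₂ = (8.99×10⁹ N·m²/C²)(1.02×10⁻⁶ C)(-8.21×10⁻⁶ C)(1/0.417 − 1/0.114) = 0.480 J.
v = √(2·0.480/0.0233) = 6.42 m/s.

6.42 m/s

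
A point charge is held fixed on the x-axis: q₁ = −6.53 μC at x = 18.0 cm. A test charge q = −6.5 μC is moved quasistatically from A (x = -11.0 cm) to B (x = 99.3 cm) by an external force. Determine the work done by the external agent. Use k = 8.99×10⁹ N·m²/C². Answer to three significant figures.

-0.846 J

For quasistatic motion the external work equals the change in potential energy: W_ext = qΔV = q(V_B − V_A).
At A: distance to the source charge is 0.290 m; V_A = kq₁/r = -2.02×10⁵ V.
At B: distance to the source charge is 0.813 m; V_B = kq₁/r = -7.22×10⁴ V.
ΔV = V_B − V_A = 1.30×10⁵ V.
W_ext = qΔV = (-6.50×10⁻⁶ C)(1.30×10⁵ V) = -0.846 J.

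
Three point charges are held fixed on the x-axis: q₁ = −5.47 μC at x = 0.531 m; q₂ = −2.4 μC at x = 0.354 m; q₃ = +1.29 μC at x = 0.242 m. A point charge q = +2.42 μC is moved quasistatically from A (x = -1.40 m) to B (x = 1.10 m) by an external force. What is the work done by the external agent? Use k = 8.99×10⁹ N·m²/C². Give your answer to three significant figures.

-0.172 J

For quasistatic motion the external work equals the change in potential energy: W_ext = qΔV = q(V_B − V_A).
At A: distances to the source charges are 1.93 m, 1.75 m, 1.64 m; V_A = Σ kqᵢ/rᵢ = -3.07×10⁴ V.
At B: distances to the source charges are 0.569 m, 0.746 m, 0.858 m; V_B = Σ kqᵢ/rᵢ = -1.02×10⁵ V.
ΔV = V_B − V_A = -7.11×10⁴ V.
W_ext = qΔV = (2.42×10⁻⁶ C)(-7.11×10⁴ V) = -0.172 J.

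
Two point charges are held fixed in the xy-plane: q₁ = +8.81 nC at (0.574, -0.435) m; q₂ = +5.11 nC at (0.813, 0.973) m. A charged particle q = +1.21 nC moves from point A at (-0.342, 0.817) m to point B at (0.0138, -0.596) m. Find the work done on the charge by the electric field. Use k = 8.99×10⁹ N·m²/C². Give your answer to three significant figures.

-8.65×10⁻⁸ J

The work done by the electric force is W_field = −ΔU = −q(V_B − V_A) = q(V_A − V_B).
At A: distances to the source charges are 1.55 m, 1.17 m; V_A = Σ kqᵢ/rᵢ = 90.5 V.
At B: distances to the source charges are 0.583 m, 1.76 m; V_B = Σ kqᵢ/rᵢ = 162 V.
ΔV = V_B − V_A = 71.5 V.
W_field = −qΔV = −(1.21×10⁻⁹ C)(71.5 V) = -8.65×10⁻⁸ J.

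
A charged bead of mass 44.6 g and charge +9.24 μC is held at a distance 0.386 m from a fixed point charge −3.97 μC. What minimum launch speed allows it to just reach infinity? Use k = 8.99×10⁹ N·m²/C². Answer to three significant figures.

To just escape, total mechanical energy must reach zero at infinity: ½mv²_min + U = 0, so ½mv²_min = −U = |kQq|/r.
|U| = |kQq|/r = (8.99×10⁹ N·m²/C²)(3.97×10⁻⁶)(9.24×10⁻⁶)/(0.386) = 0.854 J.
v_min = √(2|U|/m) = √(2·0.854/0.0446) = 6.19 m/s.

6.19 m/s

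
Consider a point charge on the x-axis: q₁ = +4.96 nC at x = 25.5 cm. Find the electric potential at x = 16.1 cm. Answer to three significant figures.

474 V

Electric potential is a scalar, so the contributions from each charge add algebraically: V = Σ kqᵢ/rᵢ.
V = k[(4.96×10⁻⁹)/(0.0940)] = 474 V.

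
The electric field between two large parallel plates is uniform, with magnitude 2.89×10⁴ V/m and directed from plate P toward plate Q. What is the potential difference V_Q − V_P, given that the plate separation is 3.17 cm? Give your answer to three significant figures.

In a uniform field, potential decreases in the direction of E: ΔV = −E·d for a displacement d parallel to E.
Going from P to Q is a displacement of 3.17 cm along the field, so V_Q − V_P = −Ed = -916 V.

-916 V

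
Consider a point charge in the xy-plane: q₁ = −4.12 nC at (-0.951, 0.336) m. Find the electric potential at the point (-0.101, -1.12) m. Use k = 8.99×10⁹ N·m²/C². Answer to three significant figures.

-22.0 V

Electric potential is a scalar, so the contributions from each charge add algebraically: V = Σ kqᵢ/rᵢ.
Distances from the field point to each charge: r₁ = 1.69 m.
V = k[(-4.12×10⁻⁹)/(1.69)] = -22.0 V.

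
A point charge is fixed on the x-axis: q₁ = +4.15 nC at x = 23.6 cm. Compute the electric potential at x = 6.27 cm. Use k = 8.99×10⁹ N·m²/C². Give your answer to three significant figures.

215 V

The total potential is the scalar sum of each charge's contribution, V = Σ kqᵢ/rᵢ.
V = k[(4.15×10⁻⁹)/(0.173)] = 215 V.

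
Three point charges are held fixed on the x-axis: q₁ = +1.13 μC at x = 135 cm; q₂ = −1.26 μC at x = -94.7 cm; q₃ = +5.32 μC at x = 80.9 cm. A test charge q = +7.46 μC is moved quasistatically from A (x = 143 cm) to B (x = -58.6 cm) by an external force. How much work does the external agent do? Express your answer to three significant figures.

-1.43 J

For quasistatic motion the external work equals the change in potential energy: W_ext = qΔV = q(V_B − V_A).
At A: distances to the source charges are 0.0800 m, 2.38 m, 0.621 m; V_A = Σ kqᵢ/rᵢ = 1.99×10⁵ V.
At B: distances to the source charges are 1.94 m, 0.361 m, 1.40 m; V_B = Σ kqᵢ/rᵢ = 8150 V.
ΔV = V_B − V_A = -1.91×10⁵ V.
W_ext = qΔV = (7.46×10⁻⁶ C)(-1.91×10⁵ V) = -1.43 J.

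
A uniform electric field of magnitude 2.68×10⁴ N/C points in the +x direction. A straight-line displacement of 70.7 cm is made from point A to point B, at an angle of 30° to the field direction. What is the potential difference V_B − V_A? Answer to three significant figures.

Only the component of displacement along E changes the potential: ΔV = −E·d·cosθ.
ΔV = −(2.68×10⁴ V/m)(0.707 m)cos30° = -1.64×10⁴ V.

-1.64×10⁴ V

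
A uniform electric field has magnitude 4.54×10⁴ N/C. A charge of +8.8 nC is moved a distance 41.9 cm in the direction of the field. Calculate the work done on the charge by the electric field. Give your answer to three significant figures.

1.67×10⁻⁴ J

The potential change for a displacement 41.9 cm in the direction of the field is ΔV = −Ed = -1.90×10⁴ V.
W_field = −qΔV = 1.67×10⁻⁴ J.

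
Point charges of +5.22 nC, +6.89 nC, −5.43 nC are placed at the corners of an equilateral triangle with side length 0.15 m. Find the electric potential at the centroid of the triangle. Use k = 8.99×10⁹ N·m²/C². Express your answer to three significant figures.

The total potential is the scalar sum of each charge's contribution, V = Σ kqᵢ/rᵢ.
The distance from each vertex to the centroid is a/√3 = 0.0866 m.
V = k[(5.22×10⁻⁹)/(0.0866) + (6.89×10⁻⁹)/(0.0866) + (-5.43×10⁻⁹)/(0.0866)] = 693 V.

693 V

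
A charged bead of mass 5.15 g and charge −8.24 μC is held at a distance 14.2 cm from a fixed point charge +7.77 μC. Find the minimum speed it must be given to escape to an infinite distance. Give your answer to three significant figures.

39.7 m/s

To just escape, total mechanical energy must reach zero at infinity: ½mv²_min + U = 0, so ½mv²_min = −U = |kQq|/r.
|U| = |kQq|/r = (8.99×10⁹ N·m²/C²)(7.77×10⁻⁶)(8.24×10⁻⁶)/(0.142) = 4.05 J.
v_min = √(2|U|/m) = √(2·4.05/5.15×10⁻³) = 39.7 m/s.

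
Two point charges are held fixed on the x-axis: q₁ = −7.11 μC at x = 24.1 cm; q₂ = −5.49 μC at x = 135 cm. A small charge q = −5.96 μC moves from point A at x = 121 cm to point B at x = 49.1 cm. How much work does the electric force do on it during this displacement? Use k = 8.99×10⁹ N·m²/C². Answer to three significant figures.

The work done by the electric force is W_field = −ΔU = −q(V_B − V_A) = q(V_A − V_B).
At A: distances to the source charges are 0.969 m, 0.140 m; V_A = Σ kqᵢ/rᵢ = -4.19×10⁵ V.
At B: distances to the source charges are 0.250 m, 0.859 m; V_B = Σ kqᵢ/rᵢ = -3.13×10⁵ V.
ΔV = V_B − V_A = 1.05×10⁵ V.
W_field = −qΔV = −(-5.96×10⁻⁶ C)(1.05×10⁵ V) = 0.628 J.

0.628 J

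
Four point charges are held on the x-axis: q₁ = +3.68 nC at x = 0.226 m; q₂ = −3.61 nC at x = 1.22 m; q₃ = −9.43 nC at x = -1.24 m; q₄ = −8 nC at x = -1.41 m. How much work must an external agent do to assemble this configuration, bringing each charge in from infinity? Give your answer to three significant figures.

The assembly work is the sum of pairwise potential energies, U = Σ_{i<j} kqᵢqⱼ/rᵢⱼ.
Pair separations: r₁₂ = 0.994 m, r₁₃ = 1.47 m, r₁₄ = 1.64 m, r₂₃ = 2.46 m, r₂₄ = 2.63 m, r₃₄ = 0.170 m.
Summing all 6 pair terms gives U = 3.72×10⁻⁶ J.

3.72×10⁻⁶ J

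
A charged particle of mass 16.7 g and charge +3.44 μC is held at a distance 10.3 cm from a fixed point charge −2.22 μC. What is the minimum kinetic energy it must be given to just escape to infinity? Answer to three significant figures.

0.667 J

To just escape, total mechanical energy must reach zero at infinity: ½mv²_min + U = 0, so ½mv²_min = −U = |kQq|/r.
|U| = |kQq|/r = (8.99×10⁹ N·m²/C²)(2.22×10⁻⁶)(3.44×10⁻⁶)/(0.103) = 0.667 J.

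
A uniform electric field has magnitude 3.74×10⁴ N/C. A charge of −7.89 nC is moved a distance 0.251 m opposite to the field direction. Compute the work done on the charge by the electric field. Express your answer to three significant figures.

The potential change for a displacement 0.251 m opposite to the field direction is ΔV = +Ed = 9390 V.
W_field = −qΔV = 7.41×10⁻⁵ J.

7.41×10⁻⁵ J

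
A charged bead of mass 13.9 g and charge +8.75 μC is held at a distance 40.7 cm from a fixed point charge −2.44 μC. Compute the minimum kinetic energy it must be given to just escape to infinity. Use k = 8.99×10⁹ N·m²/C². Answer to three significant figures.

To just escape, total mechanical energy must reach zero at infinity: ½mv²_min + U = 0, so ½mv²_min = −U = |kQq|/r.
|U| = |kQq|/r = (8.99×10⁹ N·m²/C²)(2.44×10⁻⁶)(8.75×10⁻⁶)/(0.407) = 0.472 J.

0.472 J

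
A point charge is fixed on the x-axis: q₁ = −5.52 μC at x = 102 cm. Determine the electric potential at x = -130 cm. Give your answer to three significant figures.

Electric potential is a scalar, so the contributions from each charge add algebraically: V = Σ kqᵢ/rᵢ.
V = k[(-5.52×10⁻⁶)/(2.32)] = -2.14×10⁴ V.

-2.14×10⁴ V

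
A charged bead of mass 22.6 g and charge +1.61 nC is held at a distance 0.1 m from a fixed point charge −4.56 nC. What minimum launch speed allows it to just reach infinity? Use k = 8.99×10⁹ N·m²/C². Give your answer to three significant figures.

7.64×10⁻³ m/s

To just escape, total mechanical energy must reach zero at infinity: ½mv²_min + U = 0, so ½mv²_min = −U = |kQq|/r.
|U| = |kQq|/r = (8.99×10⁹ N·m²/C²)(4.56×10⁻⁹)(1.61×10⁻⁹)/(0.100) = 6.60×10⁻⁷ J.
v_min = √(2|U|/m) = √(2·6.60×10⁻⁷/0.0226) = 7.64×10⁻³ m/s.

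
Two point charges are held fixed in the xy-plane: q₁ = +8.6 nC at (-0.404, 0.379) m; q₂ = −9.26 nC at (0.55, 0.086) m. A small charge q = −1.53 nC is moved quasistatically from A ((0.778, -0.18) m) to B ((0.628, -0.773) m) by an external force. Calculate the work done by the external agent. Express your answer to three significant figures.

-2.02×10⁻⁷ J

For quasistatic motion the external work equals the change in potential energy: W_ext = qΔV = q(V_B − V_A).
At A: distances to the source charges are 1.31 m, 0.350 m; V_A = Σ kqᵢ/rᵢ = -178 V.
At B: distances to the source charges are 1.55 m, 0.863 m; V_B = Σ kqᵢ/rᵢ = -46.5 V.
ΔV = V_B − V_A = 132 V.
W_ext = qΔV = (-1.53×10⁻⁹ C)(132 V) = -2.02×10⁻⁷ J.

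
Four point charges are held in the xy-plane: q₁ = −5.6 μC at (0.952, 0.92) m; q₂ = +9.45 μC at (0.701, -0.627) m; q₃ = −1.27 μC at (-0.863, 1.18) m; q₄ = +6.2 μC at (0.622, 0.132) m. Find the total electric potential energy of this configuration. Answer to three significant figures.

The work to assemble the configuration equals its total potential energy, U = Σ kqᵢqⱼ/rᵢⱼ over all pairs.
Pair separations: r₁₂ = 1.57 m, r₁₃ = 1.83 m, r₁₄ = 0.854 m, r₂₃ = 2.39 m, r₂₄ = 0.763 m, r₃₄ = 1.82 m.
Summing all 6 pair terms gives U = -0.0279 J.

-0.0279 J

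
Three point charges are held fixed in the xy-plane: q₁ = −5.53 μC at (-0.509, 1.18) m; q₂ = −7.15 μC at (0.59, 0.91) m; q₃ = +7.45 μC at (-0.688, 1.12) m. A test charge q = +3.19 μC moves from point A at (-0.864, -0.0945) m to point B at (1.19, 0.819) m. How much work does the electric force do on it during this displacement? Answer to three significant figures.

0.255 J

The work done by the electric force is W_field = −ΔU = −q(V_B − V_A) = q(V_A − V_B).
At A: distances to the source charges are 1.32 m, 1.77 m, 1.23 m; V_A = Σ kqᵢ/rᵢ = -1.94×10⁴ V.
At B: distances to the source charges are 1.74 m, 0.607 m, 1.90 m; V_B = Σ kqᵢ/rᵢ = -9.93×10⁴ V.
ΔV = V_B − V_A = -8.00×10⁴ V.
W_field = −qΔV = −(3.19×10⁻⁶ C)(-8.00×10⁴ V) = 0.255 J.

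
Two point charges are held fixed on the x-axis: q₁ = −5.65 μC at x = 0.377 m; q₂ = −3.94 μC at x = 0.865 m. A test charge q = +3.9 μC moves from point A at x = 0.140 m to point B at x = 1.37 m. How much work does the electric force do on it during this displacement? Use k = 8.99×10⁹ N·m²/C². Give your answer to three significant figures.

-0.553 J

The work done by the electric force is W_field = −ΔU = −q(V_B − V_A) = q(V_A − V_B).
At A: distances to the source charges are 0.237 m, 0.725 m; V_A = Σ kqᵢ/rᵢ = -2.63×10⁵ V.
At B: distances to the source charges are 0.993 m, 0.505 m; V_B = Σ kqᵢ/rᵢ = -1.21×10⁵ V.
ΔV = V_B − V_A = 1.42×10⁵ V.
W_field = −qΔV = −(3.90×10⁻⁶ C)(1.42×10⁵ V) = -0.553 J.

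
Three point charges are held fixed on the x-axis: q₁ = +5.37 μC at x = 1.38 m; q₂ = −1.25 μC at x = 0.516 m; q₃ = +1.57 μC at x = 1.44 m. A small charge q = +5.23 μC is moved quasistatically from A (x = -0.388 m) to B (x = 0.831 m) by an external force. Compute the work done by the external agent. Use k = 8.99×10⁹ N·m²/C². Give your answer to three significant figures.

For quasistatic motion the external work equals the change in potential energy: W_ext = qΔV = q(V_B − V_A).
At A: distances to the source charges are 1.77 m, 0.904 m, 1.83 m; V_A = Σ kqᵢ/rᵢ = 2.26×10⁴ V.
At B: distances to the source charges are 0.549 m, 0.315 m, 0.609 m; V_B = Σ kqᵢ/rᵢ = 7.54×10⁴ V.
ΔV = V_B − V_A = 5.28×10⁴ V.
W_ext = qΔV = (5.23×10⁻⁶ C)(5.28×10⁴ V) = 0.276 J.

0.276 J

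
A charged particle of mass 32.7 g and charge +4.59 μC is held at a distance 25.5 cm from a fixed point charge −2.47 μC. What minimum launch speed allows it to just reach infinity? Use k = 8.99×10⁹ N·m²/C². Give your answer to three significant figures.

4.94 m/s

To just escape, total mechanical energy must reach zero at infinity: ½mv²_min + U = 0, so ½mv²_min = −U = |kQq|/r.
|U| = |kQq|/r = (8.99×10⁹ N·m²/C²)(2.47×10⁻⁶)(4.59×10⁻⁶)/(0.255) = 0.400 J.
v_min = √(2|U|/m) = √(2·0.400/0.0327) = 4.94 m/s.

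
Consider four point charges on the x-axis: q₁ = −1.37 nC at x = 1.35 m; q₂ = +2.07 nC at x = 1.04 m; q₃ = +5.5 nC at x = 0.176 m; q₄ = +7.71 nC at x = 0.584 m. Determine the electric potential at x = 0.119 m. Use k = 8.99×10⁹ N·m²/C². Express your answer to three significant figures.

The total potential is the scalar sum of each charge's contribution, V = Σ kqᵢ/rᵢ.
Distances from the field point to each charge: r₁ = 1.23 m, r₂ = 0.921 m, r₃ = 0.0570 m, r₄ = 0.465 m.
V = k[(-1.37×10⁻⁹)/(1.23) + (2.07×10⁻⁹)/(0.921) + (5.50×10⁻⁹)/(0.0570) + (7.71×10⁻⁹)/(0.465)] = 1030 V.

1030 V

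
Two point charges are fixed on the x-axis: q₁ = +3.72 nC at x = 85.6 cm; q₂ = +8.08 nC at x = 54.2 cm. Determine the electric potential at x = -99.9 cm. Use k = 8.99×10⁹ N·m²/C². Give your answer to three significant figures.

65.2 V

The total potential is the scalar sum of each charge's contribution, V = Σ kqᵢ/rᵢ.
Distances from the field point to each charge: r₁ = 1.85 m, r₂ = 1.54 m.
V = k[(3.72×10⁻⁹)/(1.85) + (8.08×10⁻⁹)/(1.54)] = 65.2 V.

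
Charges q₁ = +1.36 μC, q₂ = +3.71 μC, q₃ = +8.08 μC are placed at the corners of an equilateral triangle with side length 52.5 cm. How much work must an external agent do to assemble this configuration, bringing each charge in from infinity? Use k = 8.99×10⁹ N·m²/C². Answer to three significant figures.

The assembly work is the sum of pairwise potential energies, U = Σ_{i<j} kqᵢqⱼ/rᵢⱼ.
All three pair separations equal the side length, 0.525 m.
U = (0.0864) + (0.188) + (0.513) = 0.788 J.

0.788 J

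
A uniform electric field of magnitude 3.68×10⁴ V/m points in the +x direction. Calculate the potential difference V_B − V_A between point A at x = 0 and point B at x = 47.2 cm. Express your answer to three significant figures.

-1.74×10⁴ V

In a uniform field, potential decreases in the direction of E: V_B − V_A = −E·Δx.
V_B − V_A = −(3.68×10⁴ V/m)(0.472 m) = -1.74×10⁴ V.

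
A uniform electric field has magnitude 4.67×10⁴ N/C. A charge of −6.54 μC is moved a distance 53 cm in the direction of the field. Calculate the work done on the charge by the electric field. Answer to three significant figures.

The potential change for a displacement 53 cm in the direction of the field is ΔV = −Ed = -2.48×10⁴ V.
W_field = −qΔV = -0.162 J.

-0.162 J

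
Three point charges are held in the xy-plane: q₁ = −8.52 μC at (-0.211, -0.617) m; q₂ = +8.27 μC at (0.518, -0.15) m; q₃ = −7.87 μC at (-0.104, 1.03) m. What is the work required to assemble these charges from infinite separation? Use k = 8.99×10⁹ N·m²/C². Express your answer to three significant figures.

-0.805 J

The work to assemble the configuration equals its total potential energy, U = Σ kqᵢqⱼ/rᵢⱼ over all pairs.
Pair separations: r₁₂ = 0.866 m, r₁₃ = 1.65 m, r₂₃ = 1.33 m.
U = (-0.732) + (0.365) + (-0.439) = -0.805 J.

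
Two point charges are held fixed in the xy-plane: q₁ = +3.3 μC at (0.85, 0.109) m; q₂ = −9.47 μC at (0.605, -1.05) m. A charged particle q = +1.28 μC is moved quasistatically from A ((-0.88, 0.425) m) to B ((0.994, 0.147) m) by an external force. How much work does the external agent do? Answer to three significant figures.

For quasistatic motion the external work equals the change in potential energy: W_ext = qΔV = q(V_B − V_A).
At A: distances to the source charges are 1.76 m, 2.09 m; V_A = Σ kqᵢ/rᵢ = -2.38×10⁴ V.
At B: distances to the source charges are 0.149 m, 1.26 m; V_B = Σ kqᵢ/rᵢ = 1.32×10⁵ V.
ΔV = V_B − V_A = 1.55×10⁵ V.
W_ext = qΔV = (1.28×10⁻⁶ C)(1.55×10⁵ V) = 0.199 J.

0.199 J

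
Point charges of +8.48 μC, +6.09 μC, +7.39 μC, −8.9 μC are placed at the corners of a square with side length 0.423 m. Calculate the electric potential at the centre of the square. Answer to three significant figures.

3.93×10⁵ V

Electric potential is a scalar, so the contributions from each charge add algebraically: V = Σ kqᵢ/rᵢ.
The distance from each corner to the centre is a√2/2 = 0.299 m.
V = k[(8.48×10⁻⁶)/(0.299) + (6.09×10⁻⁶)/(0.299) + (7.39×10⁻⁶)/(0.299) + (-8.90×10⁻⁶)/(0.299)] = 3.93×10⁵ V.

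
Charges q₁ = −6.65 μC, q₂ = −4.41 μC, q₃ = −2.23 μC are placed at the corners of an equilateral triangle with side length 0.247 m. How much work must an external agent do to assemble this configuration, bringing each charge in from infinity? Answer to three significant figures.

The work to assemble the configuration equals its total potential energy, U = Σ kqᵢqⱼ/rᵢⱼ over all pairs.
All three pair separations equal the side length, 0.247 m.
U = (1.07) + (0.540) + (0.358) = 1.97 J.

1.97 J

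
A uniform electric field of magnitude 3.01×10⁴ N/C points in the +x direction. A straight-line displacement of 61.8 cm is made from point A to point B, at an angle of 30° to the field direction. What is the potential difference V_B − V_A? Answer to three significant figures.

-1.61×10⁴ V

Only the component of displacement along E changes the potential: ΔV = −E·d·cosθ.
ΔV = −(3.01×10⁴ V/m)(0.618 m)cos30° = -1.61×10⁴ V.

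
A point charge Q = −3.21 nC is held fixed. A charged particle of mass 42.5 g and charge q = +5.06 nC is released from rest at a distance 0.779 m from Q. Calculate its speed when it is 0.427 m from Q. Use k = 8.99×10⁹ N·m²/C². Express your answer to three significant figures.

2.70×10⁻³ m/s

Only the electrostatic force acts, so mechanical energy is conserved: ½mv² = U₁ − U₂ = kQq(1/r₁ − 1/r₂).
U₁ − U₂ = (8.99×10⁹ N·m²/C²)(-3.21×10⁻⁹ C)(5.06×10⁻⁹ C)(1/0.779 − 1/0.427) = 1.55×10⁻⁷ J.
v = √(2·1.55×10⁻⁷/0.0425) = 2.70×10⁻³ m/s.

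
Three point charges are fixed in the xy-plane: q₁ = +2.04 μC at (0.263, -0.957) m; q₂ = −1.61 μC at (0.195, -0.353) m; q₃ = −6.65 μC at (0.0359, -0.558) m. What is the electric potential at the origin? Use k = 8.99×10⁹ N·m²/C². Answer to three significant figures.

-1.24×10⁵ V

Electric potential is a scalar, so the contributions from each charge add algebraically: V = Σ kqᵢ/rᵢ.
Distances from the field point to each charge: r₁ = 0.992 m, r₂ = 0.403 m, r₃ = 0.559 m.
V = k[(2.04×10⁻⁶)/(0.992) + (-1.61×10⁻⁶)/(0.403) + (-6.65×10⁻⁶)/(0.559)] = -1.24×10⁵ V.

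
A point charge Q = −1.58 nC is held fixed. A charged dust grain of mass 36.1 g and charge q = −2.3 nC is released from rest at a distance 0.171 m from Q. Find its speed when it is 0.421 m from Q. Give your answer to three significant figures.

2.51×10⁻³ m/s

Only the electrostatic force acts, so mechanical energy is conserved: ½mv² = U₁ − U₂ = kQq(1/r₁ − 1/r₂).
U₁ − U₂ = (8.99×10⁹ N·m²/C²)(-1.58×10⁻⁹ C)(-2.30×10⁻⁹ C)(1/0.171 − 1/0.421) = 1.13×10⁻⁷ J.
v = √(2·1.13×10⁻⁷/0.0361) = 2.51×10⁻³ m/s.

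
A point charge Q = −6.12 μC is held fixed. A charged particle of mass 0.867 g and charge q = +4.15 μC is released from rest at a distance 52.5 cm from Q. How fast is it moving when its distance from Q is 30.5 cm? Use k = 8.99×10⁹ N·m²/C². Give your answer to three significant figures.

26.9 m/s

Only the electrostatic force acts, so mechanical energy is conserved: ½mv² = U₁ − U₂ = kQq(1/r₁ − 1/r₂).
U₁ − U₂ = (8.99×10⁹ N·m²/C²)(-6.12×10⁻⁶ C)(4.15×10⁻⁶ C)(1/0.525 − 1/0.305) = 0.314 J.
v = √(2·0.314/8.67×10⁻⁴) = 26.9 m/s.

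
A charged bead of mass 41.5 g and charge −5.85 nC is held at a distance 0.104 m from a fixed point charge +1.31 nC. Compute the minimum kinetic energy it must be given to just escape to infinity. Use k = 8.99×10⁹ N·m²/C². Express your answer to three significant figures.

6.62×10⁻⁷ J

To just escape, total mechanical energy must reach zero at infinity: ½mv²_min + U = 0, so ½mv²_min = −U = |kQq|/r.
|U| = |kQq|/r = (8.99×10⁹ N·m²/C²)(1.31×10⁻⁹)(5.85×10⁻⁹)/(0.104) = 6.62×10⁻⁷ J.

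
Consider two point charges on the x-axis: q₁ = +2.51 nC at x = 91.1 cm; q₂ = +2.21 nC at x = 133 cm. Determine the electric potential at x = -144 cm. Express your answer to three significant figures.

Electric potential is a scalar, so the contributions from each charge add algebraically: V = Σ kqᵢ/rᵢ.
Distances from the field point to each charge: r₁ = 2.35 m, r₂ = 2.77 m.
V = k[(2.51×10⁻⁹)/(2.35) + (2.21×10⁻⁹)/(2.77)] = 16.8 V.

16.8 V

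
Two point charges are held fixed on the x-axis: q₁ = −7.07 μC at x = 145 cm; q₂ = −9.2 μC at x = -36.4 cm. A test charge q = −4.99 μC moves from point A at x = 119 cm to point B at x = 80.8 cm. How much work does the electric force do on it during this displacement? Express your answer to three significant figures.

0.639 J

The work done by the electric force is W_field = −ΔU = −q(V_B − V_A) = q(V_A − V_B).
At A: distances to the source charges are 0.260 m, 1.55 m; V_A = Σ kqᵢ/rᵢ = -2.98×10⁵ V.
At B: distances to the source charges are 0.642 m, 1.17 m; V_B = Σ kqᵢ/rᵢ = -1.70×10⁵ V.
ΔV = V_B − V_A = 1.28×10⁵ V.
W_field = −qΔV = −(-4.99×10⁻⁶ C)(1.28×10⁵ V) = 0.639 J.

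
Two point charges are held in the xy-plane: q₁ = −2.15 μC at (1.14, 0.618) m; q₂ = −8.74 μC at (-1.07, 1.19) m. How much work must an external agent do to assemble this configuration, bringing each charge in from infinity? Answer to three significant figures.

The work to assemble the configuration equals its total potential energy, U = Σ kqᵢqⱼ/rᵢⱼ over all pairs.
Pair separations: r₁₂ = 2.28 m.
U = (0.0740) = 0.0740 J.

0.0740 J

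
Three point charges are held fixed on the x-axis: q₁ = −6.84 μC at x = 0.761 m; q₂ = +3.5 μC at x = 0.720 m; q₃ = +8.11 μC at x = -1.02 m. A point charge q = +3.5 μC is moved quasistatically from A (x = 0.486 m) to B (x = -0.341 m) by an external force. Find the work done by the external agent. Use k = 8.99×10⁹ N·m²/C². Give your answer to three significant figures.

For quasistatic motion the external work equals the change in potential energy: W_ext = qΔV = q(V_B − V_A).
At A: distances to the source charges are 0.275 m, 0.234 m, 1.51 m; V_A = Σ kqᵢ/rᵢ = -4.07×10⁴ V.
At B: distances to the source charges are 1.10 m, 1.06 m, 0.679 m; V_B = Σ kqᵢ/rᵢ = 8.12×10⁴ V.
ΔV = V_B − V_A = 1.22×10⁵ V.
W_ext = qΔV = (3.50×10⁻⁶ C)(1.22×10⁵ V) = 0.427 J.

0.427 J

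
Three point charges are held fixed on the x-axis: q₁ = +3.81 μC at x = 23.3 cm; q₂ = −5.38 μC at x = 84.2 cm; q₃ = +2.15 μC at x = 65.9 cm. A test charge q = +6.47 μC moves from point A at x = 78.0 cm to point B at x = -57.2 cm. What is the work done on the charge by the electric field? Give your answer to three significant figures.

The work done by the electric force is W_field = −ΔU = −q(V_B − V_A) = q(V_A − V_B).
At A: distances to the source charges are 0.547 m, 0.0620 m, 0.121 m; V_A = Σ kqᵢ/rᵢ = -5.58×10⁵ V.
At B: distances to the source charges are 0.805 m, 1.41 m, 1.23 m; V_B = Σ kqᵢ/rᵢ = 2.40×10⁴ V.
ΔV = V_B − V_A = 5.82×10⁵ V.
W_field = −qΔV = −(6.47×10⁻⁶ C)(5.82×10⁵ V) = -3.76 J.

-3.76 J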